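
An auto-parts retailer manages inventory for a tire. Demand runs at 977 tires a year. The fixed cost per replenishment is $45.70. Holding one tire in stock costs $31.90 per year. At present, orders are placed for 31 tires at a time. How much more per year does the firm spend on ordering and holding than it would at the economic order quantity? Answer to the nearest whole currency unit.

EOQ = √(2DS/H) = √(2 × 977 × 45.7 / 31.9) ≈ 52.91.
Cost at Q* = (D/Q*)S + (Q*/2)H = √(2DSH) ≈ $1,687.78.
Cost at Q = 31: (977/31)×45.7 + (31/2)×31.9 = $1,440.29 + $494.45 = $1,934.74.
Excess = $1,934.74 − $1,687.78 = $246.96.

Extra cost ≈ $247 per year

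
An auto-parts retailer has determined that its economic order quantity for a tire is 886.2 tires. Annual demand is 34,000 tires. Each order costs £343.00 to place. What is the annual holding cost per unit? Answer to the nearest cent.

The basic EOQ model gives Q* = √(2DS/H); rearrange for the unknown.
From Q* = √(2DS/H): H = 2DS / Q*² = 2 × 34,000 × 343 / 886.2² = 29.6988.

H ≈ £29.70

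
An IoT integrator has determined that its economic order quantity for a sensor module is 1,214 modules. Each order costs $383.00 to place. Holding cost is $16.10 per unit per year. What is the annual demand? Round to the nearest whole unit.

The basic EOQ model gives Q* = √(2DS/H); rearrange for the unknown.
From Q* = √(2DS/H): D = Q*²H / (2S) = 1,214² × 16.1 / (2 × 383) = 30976.652.

D ≈ 30,977 modules per year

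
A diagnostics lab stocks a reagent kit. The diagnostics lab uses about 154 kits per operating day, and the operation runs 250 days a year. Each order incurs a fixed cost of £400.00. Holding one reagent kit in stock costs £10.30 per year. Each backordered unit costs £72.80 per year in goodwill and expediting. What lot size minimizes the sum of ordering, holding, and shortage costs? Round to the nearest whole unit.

Q* ≈ 1,848 kits

Annual demand D = 154 × 250 = 38,500.
With planned backorders, Q* = √(2DS/H) · √((H+B)/B).
√(2DS/H) = √(2 × 38,500 × 400 / 10.3) = 1729.246.
√((H+B)/B) = √((10.3+72.8)/72.8) = 1.0684.
Q* ≈ 1847.530.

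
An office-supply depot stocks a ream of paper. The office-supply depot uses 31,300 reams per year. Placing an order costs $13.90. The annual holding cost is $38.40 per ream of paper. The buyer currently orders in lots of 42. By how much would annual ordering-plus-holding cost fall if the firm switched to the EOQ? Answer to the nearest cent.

EOQ = √(2DS/H) = √(2 × 31,300 × 13.9 / 38.4) ≈ 150.53.
Cost at Q* = (D/Q*)S + (Q*/2)H = √(2DSH) ≈ $5,780.43.
Cost at Q = 42: (31,300/42)×13.9 + (42/2)×38.4 = $10,358.81 + $806.40 = $11,165.21.
Excess = $11,165.21 − $5,780.43 = $5,384.78.

Extra cost ≈ $5,384.78 per year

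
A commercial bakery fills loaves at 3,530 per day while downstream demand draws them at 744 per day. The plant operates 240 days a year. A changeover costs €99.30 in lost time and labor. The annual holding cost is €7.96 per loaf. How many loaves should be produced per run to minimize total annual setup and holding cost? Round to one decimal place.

Annual demand D = 744 × 240 = 178,560.
Production build-up factor (1 − d/p) = 1 − 744/3,530 = 0.7892.
Q* = √(2DS / (H(1 − d/p))) = √(2 × 178,560 × 99.3 / (7.96 × 0.7892)).
= √(35,462,016 / 6.2823) ≈ 2375.866.

Q* ≈ 2,375.9 loaves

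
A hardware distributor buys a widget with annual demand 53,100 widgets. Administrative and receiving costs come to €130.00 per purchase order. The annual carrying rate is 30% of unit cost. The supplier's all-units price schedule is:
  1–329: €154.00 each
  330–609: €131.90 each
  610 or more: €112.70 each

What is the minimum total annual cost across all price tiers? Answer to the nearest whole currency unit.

TC* ≈ €6,005,975

Holding cost per unit per year at price C is H = 0.30·C.
For each price level, check whether its EOQ is feasible; otherwise the best quantity at that price is the breakpoint.
Tier 1 (€154.00): EOQ = 546.7 exceeds tier's upper bound 329, so this tier is dominated.
EOQ at €131.90 = 590.7 (feasible in tier 2): TC = 53,100×€131.90 + (53,100/590.7)×130 + (590.7/2)×0.30×€131.90 = €7,027,263.13.
EOQ at €112.70 = 639.0 (feasible in tier 3): TC = 53,100×€112.70 + (53,100/639.0)×130 + (639.0/2)×0.30×€112.70 = €6,005,975.11.
Lowest total cost among the candidates is at Q = 639.0.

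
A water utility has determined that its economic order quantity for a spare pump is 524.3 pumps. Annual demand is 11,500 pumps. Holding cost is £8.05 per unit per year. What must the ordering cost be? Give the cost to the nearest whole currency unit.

Invert the EOQ relation Q*² = 2DS/H.
From Q* = √(2DS/H): S = Q*²H / (2D) = 524.3² × 8.05 / (2 × 11,500) = 96.2117.

S ≈ £96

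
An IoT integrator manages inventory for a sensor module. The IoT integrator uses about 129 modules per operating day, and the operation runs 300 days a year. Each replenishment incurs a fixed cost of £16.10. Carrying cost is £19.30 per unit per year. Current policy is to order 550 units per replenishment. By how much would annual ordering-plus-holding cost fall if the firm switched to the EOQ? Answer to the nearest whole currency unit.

Extra cost ≈ £1,536 per year

Annual demand D = 129 × 300 = 38,700.
EOQ = √(2DS/H) = √(2 × 38,700 × 16.1 / 19.3) ≈ 254.10.
Cost at Q* = (D/Q*)S + (Q*/2)H = √(2DSH) ≈ £4,904.13.
Cost at Q = 550: (38,700/550)×16.1 + (550/2)×19.3 = £1,132.85 + £5,307.50 = £6,440.35.
Excess = £6,440.35 − £4,904.13 = £1,536.22.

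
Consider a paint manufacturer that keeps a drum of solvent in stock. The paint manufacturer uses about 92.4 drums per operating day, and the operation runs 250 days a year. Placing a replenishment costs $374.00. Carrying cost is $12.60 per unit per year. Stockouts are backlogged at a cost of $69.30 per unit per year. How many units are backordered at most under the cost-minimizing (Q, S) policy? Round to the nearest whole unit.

Annual demand D = 92.4 × 250 = 23,100.
With planned backorders, Q* = √(2DS/H) · √((H+B)/B).
√(2DS/H) = √(2 × 23,100 × 374 / 12.6) = 1171.039.
√((H+B)/B) = √((12.6+69.3)/69.3) = 1.0871.
Q* ≈ 1273.054.
S* = Q* · H/(H+B) = 1273.054 × 12.6/81.9 ≈ 195.854.

S* ≈ 196 drums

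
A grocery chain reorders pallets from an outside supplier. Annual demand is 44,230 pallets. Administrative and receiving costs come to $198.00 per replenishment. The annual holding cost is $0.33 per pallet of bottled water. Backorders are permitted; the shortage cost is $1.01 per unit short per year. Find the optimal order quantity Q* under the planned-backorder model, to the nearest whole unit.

With planned backorders, Q* = √(2DS/H) · √((H+B)/B).
√(2DS/H) = √(2 × 44,230 × 198 / 0.33) = 7285.328.
√((H+B)/B) = √((0.33+1.01)/1.01) = 1.1518.
Q* ≈ 8391.523.

Q* ≈ 8,392 pallets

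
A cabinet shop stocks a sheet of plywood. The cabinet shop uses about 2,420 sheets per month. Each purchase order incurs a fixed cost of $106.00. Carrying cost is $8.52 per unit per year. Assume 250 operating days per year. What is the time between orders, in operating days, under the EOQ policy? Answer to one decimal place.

T ≈ 7.3 days

Annual demand D = 2,420 × 12 = 29,040.
The optimal lot size = √(2DS/H) = √(2 × 29,040 × 106 / 8.52) ≈ 850.05.
Cycle time = Q*/D × 250 = 850.05 / 29,040 × 250 ≈ 7.318 days.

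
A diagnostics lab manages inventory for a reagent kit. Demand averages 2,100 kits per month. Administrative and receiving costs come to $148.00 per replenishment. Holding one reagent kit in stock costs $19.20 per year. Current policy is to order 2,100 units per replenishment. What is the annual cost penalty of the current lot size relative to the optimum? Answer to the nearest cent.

Extra cost ≈ $9,968.68 per year

Annual demand D = 2,100 × 12 = 25,200.
EOQ = √(2DS/H) = √(2 × 25,200 × 148 / 19.2) ≈ 623.30.
Cost at Q* = (D/Q*)S + (Q*/2)H = √(2DSH) ≈ $11,967.32.
Cost at Q = 2,100: (25,200/2,100)×148 + (2,100/2)×19.2 = $1,776.00 + $20,160.00 = $21,936.00.
Excess = $21,936.00 − $11,967.32 = $9,968.68.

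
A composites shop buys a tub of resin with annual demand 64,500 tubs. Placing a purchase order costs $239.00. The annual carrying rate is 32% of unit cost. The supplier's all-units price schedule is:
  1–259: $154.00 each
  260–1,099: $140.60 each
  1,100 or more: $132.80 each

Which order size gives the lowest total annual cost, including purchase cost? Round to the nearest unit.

Q* ≈ 1,100 tubs

Holding cost per unit per year at price C is H = 0.32·C.
Candidates are each tier's EOQ (if it falls in that tier) and each price-break quantity.
Tier 1 ($154.00): EOQ = 791.0 exceeds tier's upper bound 259, so this tier is dominated.
EOQ at $140.60 = 827.8 (feasible in tier 2): TC = 64,500×$140.60 + (64,500/827.8)×239 + (827.8/2)×0.32×$140.60 = $9,105,944.44.
EOQ at $132.80 = 851.8 < 1100, so use break Q=1100: TC = 64,500×$132.80 + (64,500/1100.0)×239 + (1100.0/2)×0.32×$132.80 = $8,602,986.89.
Lowest total cost is $8,602,986.89 at Q = 1100.0.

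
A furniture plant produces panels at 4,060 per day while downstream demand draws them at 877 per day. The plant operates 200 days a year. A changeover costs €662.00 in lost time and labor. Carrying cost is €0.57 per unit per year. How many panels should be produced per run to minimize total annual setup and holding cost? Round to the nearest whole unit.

Q* ≈ 22,796 panels

Annual demand D = 877 × 200 = 175,400.
Production build-up factor (1 − d/p) = 1 − 877/4,060 = 0.7840.
Q* = √(2DS / (H(1 − d/p))) = √(2 × 175,400 × 662 / (0.57 × 0.7840)).
= √(232,229,600 / 0.4469) ≈ 22796.389.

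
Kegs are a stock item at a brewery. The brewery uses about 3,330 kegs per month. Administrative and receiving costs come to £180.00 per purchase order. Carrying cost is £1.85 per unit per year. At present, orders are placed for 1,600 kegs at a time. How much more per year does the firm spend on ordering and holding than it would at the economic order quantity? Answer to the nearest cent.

Extra cost ≈ £816.69 per year

Annual demand D = 3,330 × 12 = 39,960.
EOQ = √(2DS/H) = √(2 × 39,960 × 180 / 1.85) ≈ 2788.55.
Cost at Q* = (D/Q*)S + (Q*/2)H = √(2DSH) ≈ £5,158.81.
Cost at Q = 1,600: (39,960/1,600)×180 + (1,600/2)×1.85 = £4,495.50 + £1,480.00 = £5,975.50.
Excess = £5,975.50 − £5,158.81 = £816.69.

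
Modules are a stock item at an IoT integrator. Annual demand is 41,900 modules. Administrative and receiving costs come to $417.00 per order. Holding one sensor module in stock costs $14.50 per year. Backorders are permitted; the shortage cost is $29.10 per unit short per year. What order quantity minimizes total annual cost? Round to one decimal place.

With planned backorders, Q* = √(2DS/H) · √((H+B)/B).
√(2DS/H) = √(2 × 41,900 × 417 / 14.5) = 1552.409.
√((H+B)/B) = √((14.5+29.1)/29.1) = 1.2240.
Q* ≈ 1900.215.

Q* ≈ 1,900.2 modules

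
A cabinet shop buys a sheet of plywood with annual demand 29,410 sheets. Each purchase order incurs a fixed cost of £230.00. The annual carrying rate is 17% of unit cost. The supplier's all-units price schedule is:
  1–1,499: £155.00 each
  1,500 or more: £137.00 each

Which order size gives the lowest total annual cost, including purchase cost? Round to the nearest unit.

Holding cost per unit per year at price C is H = 0.17·C.
Evaluate total cost at each tier's feasible EOQ or, if the EOQ is below the tier, at the tier's minimum quantity.
EOQ at £155.00 = 716.5 (feasible in tier 1): TC = 29,410×£155.00 + (29,410/716.5)×230 + (716.5/2)×0.17×£155.00 = £4,577,430.64.
EOQ at £137.00 = 762.2 < 1500, so use break Q=1500: TC = 29,410×£137.00 + (29,410/1500.0)×230 + (1500.0/2)×0.17×£137.00 = £4,051,147.03.
Lowest total cost is £4,051,147.03 at Q = 1500.0.

Q* ≈ 1,500 sheets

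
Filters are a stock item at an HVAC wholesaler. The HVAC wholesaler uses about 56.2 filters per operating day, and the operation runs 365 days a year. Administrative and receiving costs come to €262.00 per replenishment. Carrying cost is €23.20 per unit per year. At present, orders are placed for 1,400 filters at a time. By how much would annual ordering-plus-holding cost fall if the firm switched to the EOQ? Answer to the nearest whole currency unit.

Extra cost ≈ €4,287 per year

Annual demand D = 56.2 × 365 = 20,513.
EOQ = √(2DS/H) = √(2 × 20,513 × 262 / 23.2) ≈ 680.67.
Cost at Q* = (D/Q*)S + (Q*/2)H = √(2DSH) ≈ €15,791.53.
Cost at Q = 1,400: (20,513/1,400)×262 + (1,400/2)×23.2 = €3,838.86 + €16,240.00 = €20,078.86.
Excess = €20,078.86 − €15,791.53 = €4,287.33.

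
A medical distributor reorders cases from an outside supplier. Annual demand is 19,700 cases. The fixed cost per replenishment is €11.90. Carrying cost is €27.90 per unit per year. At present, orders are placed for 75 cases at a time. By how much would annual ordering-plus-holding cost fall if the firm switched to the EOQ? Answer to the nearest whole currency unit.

Extra cost ≈ €555 per year

EOQ = √(2DS/H) = √(2 × 19,700 × 11.9 / 27.9) ≈ 129.63.
Cost at Q* = (D/Q*)S + (Q*/2)H = √(2DSH) ≈ €3,616.79.
Cost at Q = 75: (19,700/75)×11.9 + (75/2)×27.9 = €3,125.73 + €1,046.25 = €4,171.98.
Excess = €4,171.98 − €3,616.79 = €555.19.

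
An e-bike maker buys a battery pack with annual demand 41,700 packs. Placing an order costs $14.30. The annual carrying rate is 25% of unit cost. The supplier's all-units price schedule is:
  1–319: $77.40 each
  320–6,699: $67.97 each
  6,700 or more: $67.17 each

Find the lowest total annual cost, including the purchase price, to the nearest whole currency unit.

TC* ≈ $2,838,931

Holding cost per unit per year at price C is H = 0.25·C.
Evaluate total cost at each tier's feasible EOQ or, if the EOQ is below the tier, at the tier's minimum quantity.
EOQ at $77.40 = 248.3 (feasible in tier 1): TC = 41,700×$77.40 + (41,700/248.3)×14.3 + (248.3/2)×0.25×$77.40 = $3,232,383.87.
EOQ at $67.97 = 264.9 < 320, so use break Q=320: TC = 41,700×$67.97 + (41,700/320.0)×14.3 + (320.0/2)×0.25×$67.97 = $2,838,931.27.
EOQ at $67.17 = 266.5 < 6700, so use break Q=6700: TC = 41,700×$67.17 + (41,700/6700.0)×14.3 + (6700.0/2)×0.25×$67.17 = $2,857,332.88.
Lowest total cost among the candidates is at Q = 320.0.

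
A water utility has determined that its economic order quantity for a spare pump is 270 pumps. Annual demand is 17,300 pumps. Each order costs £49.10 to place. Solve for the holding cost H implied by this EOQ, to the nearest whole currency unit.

H ≈ £23

Squaring Q* = √(2DS/H) gives Q*² = 2DS/H.
From Q* = √(2DS/H): H = 2DS / Q*² = 2 × 17,300 × 49.1 / 270² = 23.3040.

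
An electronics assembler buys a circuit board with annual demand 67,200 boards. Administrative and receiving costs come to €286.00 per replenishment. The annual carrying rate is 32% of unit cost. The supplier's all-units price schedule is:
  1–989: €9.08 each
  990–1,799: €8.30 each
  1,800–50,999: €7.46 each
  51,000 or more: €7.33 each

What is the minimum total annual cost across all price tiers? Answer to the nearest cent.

Holding cost per unit per year at price C is H = 0.32·C.
Candidates are each tier's EOQ (if it falls in that tier) and each price-break quantity.
Tier 1 (€9.08): EOQ = 3637.2 exceeds tier's upper bound 989, so this tier is dominated.
Tier 2 (€8.30): EOQ = 3804.2 exceeds tier's upper bound 1799, so this tier is dominated.
EOQ at €7.46 = 4012.7 (feasible in tier 3): TC = 67,200×€7.46 + (67,200/4012.7)×286 + (4012.7/2)×0.32×€7.46 = €510,891.15.
EOQ at €7.33 = 4048.1 < 51000, so use break Q=51000: TC = 67,200×€7.33 + (67,200/51000.0)×286 + (51000.0/2)×0.32×€7.33 = €552,765.65.
Lowest total cost among the candidates is at Q = 4012.7.

TC* ≈ €510,891.15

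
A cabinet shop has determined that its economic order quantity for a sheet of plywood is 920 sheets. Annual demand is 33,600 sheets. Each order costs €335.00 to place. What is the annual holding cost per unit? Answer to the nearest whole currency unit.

Invert the EOQ relation Q*² = 2DS/H.
From Q* = √(2DS/H): H = 2DS / Q*² = 2 × 33,600 × 335 / 920² = 26.5974.

H ≈ €27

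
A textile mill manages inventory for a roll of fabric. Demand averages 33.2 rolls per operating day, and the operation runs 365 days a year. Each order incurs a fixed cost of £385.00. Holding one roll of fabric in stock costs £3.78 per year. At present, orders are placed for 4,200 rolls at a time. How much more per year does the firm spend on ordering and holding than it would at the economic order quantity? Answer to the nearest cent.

Annual demand D = 33.2 × 365 = 12,118.
EOQ = √(2DS/H) = √(2 × 12,118 × 385 / 3.78) ≈ 1571.14.
Cost at Q* = (D/Q*)S + (Q*/2)H = √(2DSH) ≈ £5,938.91.
Cost at Q = 4,200: (12,118/4,200)×385 + (4,200/2)×3.78 = £1,110.82 + £7,938.00 = £9,048.82.
Excess = £9,048.82 − £5,938.91 = £3,109.91.

Extra cost ≈ £3,109.91 per year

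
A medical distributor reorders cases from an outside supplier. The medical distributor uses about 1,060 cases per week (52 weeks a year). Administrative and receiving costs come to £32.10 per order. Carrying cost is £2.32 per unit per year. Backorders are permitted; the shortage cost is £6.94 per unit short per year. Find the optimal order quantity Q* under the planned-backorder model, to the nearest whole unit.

Annual demand D = 1,060 × 52 = 55,120.
With planned backorders, Q* = √(2DS/H) · √((H+B)/B).
√(2DS/H) = √(2 × 55,120 × 32.1 / 2.32) = 1235.032.
√((H+B)/B) = √((2.32+6.94)/6.94) = 1.1551.
Q* ≈ 1426.605.

Q* ≈ 1,427 cases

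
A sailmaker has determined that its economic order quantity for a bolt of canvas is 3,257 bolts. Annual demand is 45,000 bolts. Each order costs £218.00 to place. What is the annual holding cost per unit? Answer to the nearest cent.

H ≈ £1.85

The basic EOQ model gives Q* = √(2DS/H); rearrange for the unknown.
From Q* = √(2DS/H): H = 2DS / Q*² = 2 × 45,000 × 218 / 3,257² = 1.8495.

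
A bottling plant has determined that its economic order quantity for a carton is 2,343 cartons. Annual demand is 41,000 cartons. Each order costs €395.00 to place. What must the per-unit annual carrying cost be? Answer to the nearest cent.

The basic EOQ model gives Q* = √(2DS/H); rearrange for the unknown.
From Q* = √(2DS/H): H = 2DS / Q*² = 2 × 41,000 × 395 / 2,343² = 5.9002.

H ≈ €5.90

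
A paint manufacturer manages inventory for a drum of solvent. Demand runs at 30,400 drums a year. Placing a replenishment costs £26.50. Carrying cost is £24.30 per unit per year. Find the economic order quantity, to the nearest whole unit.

Q* ≈ 257 drums

EOQ = √(2DS / H) = √(2 × 30,400 × 26.5 / 24.3).
= √(1,611,200 / 24.3) = √66,304.5267 ≈ 257.497.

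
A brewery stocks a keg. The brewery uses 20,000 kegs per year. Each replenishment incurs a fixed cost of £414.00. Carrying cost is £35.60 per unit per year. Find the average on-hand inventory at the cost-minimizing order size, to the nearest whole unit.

EOQ = √(2DS/H) = √(2 × 20,000 × 414 / 35.6) ≈ 682.03.
Average inventory = Q*/2 ≈ 682.03 / 2 = 341.016.

Average inventory ≈ 341 kegs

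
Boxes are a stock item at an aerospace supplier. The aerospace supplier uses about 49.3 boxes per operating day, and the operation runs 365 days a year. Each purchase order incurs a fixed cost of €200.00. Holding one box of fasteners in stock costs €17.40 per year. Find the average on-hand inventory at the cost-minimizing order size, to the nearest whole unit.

Average inventory ≈ 322 boxes

Annual demand D = 49.3 × 365 = 17,994.5.
Q* = √(2DS/H) = √(2 × 17,994.5 × 200 / 17.4) ≈ 643.17.
Average inventory = Q*/2 ≈ 643.17 / 2 = 321.585.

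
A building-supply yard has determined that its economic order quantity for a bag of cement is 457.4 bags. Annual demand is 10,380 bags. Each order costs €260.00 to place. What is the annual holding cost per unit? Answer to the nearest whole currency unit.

The basic EOQ model gives Q* = √(2DS/H); rearrange for the unknown.
From Q* = √(2DS/H): H = 2DS / Q*² = 2 × 10,380 × 260 / 457.4² = 25.7993.

H ≈ €26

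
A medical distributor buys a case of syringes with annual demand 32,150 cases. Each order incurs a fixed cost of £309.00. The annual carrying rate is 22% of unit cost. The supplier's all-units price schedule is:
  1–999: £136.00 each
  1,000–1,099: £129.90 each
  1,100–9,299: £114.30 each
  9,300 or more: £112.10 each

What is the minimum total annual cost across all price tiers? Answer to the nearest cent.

TC* ≈ £3,697,606.53

Holding cost per unit per year at price C is H = 0.22·C.
For each price level, check whether its EOQ is feasible; otherwise the best quantity at that price is the breakpoint.
EOQ at £136.00 = 814.9 (feasible in tier 1): TC = 32,150×£136.00 + (32,150/814.9)×309 + (814.9/2)×0.22×£136.00 = £4,396,781.79.
EOQ at £129.90 = 833.8 < 1000, so use break Q=1000: TC = 32,150×£129.90 + (32,150/1000.0)×309 + (1000.0/2)×0.22×£129.90 = £4,200,508.35.
EOQ at £114.30 = 888.9 < 1100, so use break Q=1100: TC = 32,150×£114.30 + (32,150/1100.0)×309 + (1100.0/2)×0.22×£114.30 = £3,697,606.53.
EOQ at £112.10 = 897.6 < 9300, so use break Q=9300: TC = 32,150×£112.10 + (32,150/9300.0)×309 + (9300.0/2)×0.22×£112.10 = £3,719,761.51.
Lowest total cost among the candidates is at Q = 1100.0.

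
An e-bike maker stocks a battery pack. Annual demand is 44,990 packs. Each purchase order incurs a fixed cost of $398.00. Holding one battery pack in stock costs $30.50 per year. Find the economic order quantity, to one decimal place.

Q* ≈ 1,083.6 packs

EOQ = √(2DS / H) = √(2 × 44,990 × 398 / 30.5).
= √(35,812,040 / 30.5) = √1,174,165.2459 ≈ 1083.589.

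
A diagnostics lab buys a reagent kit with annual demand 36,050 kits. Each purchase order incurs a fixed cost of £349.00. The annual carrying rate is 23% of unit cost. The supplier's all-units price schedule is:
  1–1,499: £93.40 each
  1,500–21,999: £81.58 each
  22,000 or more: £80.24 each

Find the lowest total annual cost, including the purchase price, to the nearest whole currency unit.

Holding cost per unit per year at price C is H = 0.23·C.
Candidates are each tier's EOQ (if it falls in that tier) and each price-break quantity.
EOQ at £93.40 = 1082.3 (feasible in tier 1): TC = 36,050×£93.40 + (36,050/1082.3)×349 + (1082.3/2)×0.23×£93.40 = £3,390,319.72.
EOQ at £81.58 = 1158.0 < 1500, so use break Q=1500: TC = 36,050×£81.58 + (36,050/1500.0)×349 + (1500.0/2)×0.23×£81.58 = £2,963,419.18.
EOQ at £80.24 = 1167.7 < 22000, so use break Q=22000: TC = 36,050×£80.24 + (36,050/22000.0)×349 + (22000.0/2)×0.23×£80.24 = £3,096,231.08.
Lowest total cost among the candidates is at Q = 1500.0.

TC* ≈ £2,963,419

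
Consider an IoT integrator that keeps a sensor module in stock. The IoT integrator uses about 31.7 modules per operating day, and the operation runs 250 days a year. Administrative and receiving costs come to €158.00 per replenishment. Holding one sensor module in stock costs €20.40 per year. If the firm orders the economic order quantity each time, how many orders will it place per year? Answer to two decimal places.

N ≈ 22.62 orders per year

Annual demand D = 31.7 × 250 = 7,925.
The optimal lot size = √(2DS/H) = √(2 × 7,925 × 158 / 20.4) ≈ 350.37.
Orders per year = D / Q* = 7,925 / 350.37 ≈ 22.619.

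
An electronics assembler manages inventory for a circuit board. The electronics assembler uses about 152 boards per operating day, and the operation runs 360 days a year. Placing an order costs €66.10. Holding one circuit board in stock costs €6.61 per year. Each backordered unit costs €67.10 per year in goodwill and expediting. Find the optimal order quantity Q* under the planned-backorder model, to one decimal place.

Q* ≈ 1,096.5 boards

Annual demand D = 152 × 360 = 54,720.
With planned backorders, Q* = √(2DS/H) · √((H+B)/B).
√(2DS/H) = √(2 × 54,720 × 66.1 / 6.61) = 1046.136.
√((H+B)/B) = √((6.61+67.1)/67.1) = 1.0481.
Q* ≈ 1096.453.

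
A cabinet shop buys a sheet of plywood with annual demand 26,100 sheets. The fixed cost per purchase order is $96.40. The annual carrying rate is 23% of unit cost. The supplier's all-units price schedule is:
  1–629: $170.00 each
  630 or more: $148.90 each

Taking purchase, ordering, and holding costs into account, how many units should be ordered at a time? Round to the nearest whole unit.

Holding cost per unit per year at price C is H = 0.23·C.
For each price level, check whether its EOQ is feasible; otherwise the best quantity at that price is the breakpoint.
EOQ at $170.00 = 358.7 (feasible in tier 1): TC = 26,100×$170.00 + (26,100/358.7)×96.4 + (358.7/2)×0.23×$170.00 = $4,451,026.91.
EOQ at $148.90 = 383.3 < 630, so use break Q=630: TC = 26,100×$148.90 + (26,100/630.0)×96.4 + (630.0/2)×0.23×$148.90 = $3,901,071.52.
Lowest total cost is $3,901,071.52 at Q = 630.0.

Q* ≈ 630 sheets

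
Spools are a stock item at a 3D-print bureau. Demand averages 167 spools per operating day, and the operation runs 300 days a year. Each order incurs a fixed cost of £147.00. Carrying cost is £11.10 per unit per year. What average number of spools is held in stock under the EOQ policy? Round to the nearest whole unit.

Average inventory ≈ 576 spools

Annual demand D = 167 × 300 = 50,100.
Q* = √(2DS/H) = √(2 × 50,100 × 147 / 11.1) ≈ 1151.94.
Average inventory = Q*/2 ≈ 1151.94 / 2 = 575.972.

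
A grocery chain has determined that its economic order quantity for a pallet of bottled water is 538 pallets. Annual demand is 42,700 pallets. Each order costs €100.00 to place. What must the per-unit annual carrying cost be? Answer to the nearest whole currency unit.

Invert the EOQ relation Q*² = 2DS/H.
From Q* = √(2DS/H): H = 2DS / Q*² = 2 × 42,700 × 100 / 538² = 29.5048.

H ≈ €30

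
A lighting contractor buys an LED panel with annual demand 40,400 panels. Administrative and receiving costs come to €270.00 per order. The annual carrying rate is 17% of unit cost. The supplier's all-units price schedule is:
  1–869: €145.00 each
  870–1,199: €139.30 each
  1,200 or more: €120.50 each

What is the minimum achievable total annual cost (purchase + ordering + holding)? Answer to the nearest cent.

TC* ≈ €4,889,581.00

Holding cost per unit per year at price C is H = 0.17·C.
Candidates are each tier's EOQ (if it falls in that tier) and each price-break quantity.
Tier 1 (€145.00): EOQ = 940.8 exceeds tier's upper bound 869, so this tier is dominated.
EOQ at €139.30 = 959.8 (feasible in tier 2): TC = 40,400×€139.30 + (40,400/959.8)×270 + (959.8/2)×0.17×€139.30 = €5,650,449.38.
EOQ at €120.50 = 1032.0 < 1200, so use break Q=1200: TC = 40,400×€120.50 + (40,400/1200.0)×270 + (1200.0/2)×0.17×€120.50 = €4,889,581.00.
Lowest total cost among the candidates is at Q = 1200.0.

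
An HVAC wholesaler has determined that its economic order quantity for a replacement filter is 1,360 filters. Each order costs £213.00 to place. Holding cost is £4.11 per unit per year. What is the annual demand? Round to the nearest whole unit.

Squaring Q* = √(2DS/H) gives Q*² = 2DS/H.
From Q* = √(2DS/H): D = Q*²H / (2S) = 1,360² × 4.11 / (2 × 213) = 17844.732.

D ≈ 17,845 filters per year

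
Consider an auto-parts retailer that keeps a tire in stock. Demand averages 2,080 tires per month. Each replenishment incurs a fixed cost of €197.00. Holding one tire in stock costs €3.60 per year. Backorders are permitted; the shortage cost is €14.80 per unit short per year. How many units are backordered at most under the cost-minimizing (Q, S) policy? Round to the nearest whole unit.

Annual demand D = 2,080 × 12 = 24,960.
With planned backorders, Q* = √(2DS/H) · √((H+B)/B).
√(2DS/H) = √(2 × 24,960 × 197 / 3.6) = 1652.796.
√((H+B)/B) = √((3.6+14.8)/14.8) = 1.1150.
Q* ≈ 1842.881.
S* = Q* · H/(H+B) = 1842.881 × 3.6/18.4 ≈ 360.564.

S* ≈ 361 tires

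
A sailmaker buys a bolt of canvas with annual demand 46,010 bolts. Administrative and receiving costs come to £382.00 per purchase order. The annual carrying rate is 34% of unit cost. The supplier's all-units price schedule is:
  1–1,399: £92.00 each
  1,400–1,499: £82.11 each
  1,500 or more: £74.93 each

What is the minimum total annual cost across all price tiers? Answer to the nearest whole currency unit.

Holding cost per unit per year at price C is H = 0.34·C.
For each price level, check whether its EOQ is feasible; otherwise the best quantity at that price is the breakpoint.
EOQ at £92.00 = 1060.1 (feasible in tier 1): TC = 46,010×£92.00 + (46,010/1060.1)×382 + (1060.1/2)×0.34×£92.00 = £4,266,079.36.
EOQ at £82.11 = 1122.1 < 1400, so use break Q=1400: TC = 46,010×£82.11 + (46,010/1400.0)×382 + (1400.0/2)×0.34×£82.11 = £3,809,977.44.
EOQ at £74.93 = 1174.6 < 1500, so use break Q=1500: TC = 46,010×£74.93 + (46,010/1500.0)×382 + (1500.0/2)×0.34×£74.93 = £3,478,353.66.
Lowest total cost among the candidates is at Q = 1500.0.

TC* ≈ £3,478,354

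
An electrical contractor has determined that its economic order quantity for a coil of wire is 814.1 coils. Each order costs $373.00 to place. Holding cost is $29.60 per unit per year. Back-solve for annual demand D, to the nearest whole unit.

D ≈ 26,297 coils per year

Invert the EOQ relation Q*² = 2DS/H.
From Q* = √(2DS/H): D = Q*²H / (2S) = 814.1² × 29.6 / (2 × 373) = 26297.132.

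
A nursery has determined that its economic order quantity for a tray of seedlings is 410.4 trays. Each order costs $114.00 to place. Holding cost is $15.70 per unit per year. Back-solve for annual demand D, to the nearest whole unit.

D ≈ 11,598 trays per year

Invert the EOQ relation Q*² = 2DS/H.
From Q* = √(2DS/H): D = Q*²H / (2S) = 410.4² × 15.7 / (2 × 114) = 11597.904.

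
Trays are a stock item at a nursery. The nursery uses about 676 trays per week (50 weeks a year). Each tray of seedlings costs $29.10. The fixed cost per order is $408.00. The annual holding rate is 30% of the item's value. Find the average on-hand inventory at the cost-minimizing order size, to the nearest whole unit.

Average inventory ≈ 889 trays

Annual demand D = 676 × 50 = 33,800.
Holding cost H = 0.30 × $29.10 = $8.7300 per unit per year.
EOQ = √(2DS/H) = √(2 × 33,800 × 408 / 8.73) ≈ 1777.45.
Average inventory = Q*/2 ≈ 1777.45 / 2 = 888.723.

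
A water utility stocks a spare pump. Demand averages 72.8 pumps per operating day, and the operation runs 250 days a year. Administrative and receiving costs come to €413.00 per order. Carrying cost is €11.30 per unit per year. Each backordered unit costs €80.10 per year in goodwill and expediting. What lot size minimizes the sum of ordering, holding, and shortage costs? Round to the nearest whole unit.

Annual demand D = 72.8 × 250 = 18,200.
With planned backorders, Q* = √(2DS/H) · √((H+B)/B).
√(2DS/H) = √(2 × 18,200 × 413 / 11.3) = 1153.417.
√((H+B)/B) = √((11.3+80.1)/80.1) = 1.0682.
Q* ≈ 1232.093.

Q* ≈ 1,232 pumps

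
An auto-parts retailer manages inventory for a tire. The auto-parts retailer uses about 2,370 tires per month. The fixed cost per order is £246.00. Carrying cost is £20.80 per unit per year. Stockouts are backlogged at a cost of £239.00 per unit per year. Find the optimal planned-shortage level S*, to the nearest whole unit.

S* ≈ 68 tires

Annual demand D = 2,370 × 12 = 28,440.
With planned backorders, Q* = √(2DS/H) · √((H+B)/B).
√(2DS/H) = √(2 × 28,440 × 246 / 20.8) = 820.192.
√((H+B)/B) = √((20.8+239)/239) = 1.0426.
Q* ≈ 855.138.
S* = Q* · H/(H+B) = 855.138 × 20.8/259.8 ≈ 68.464.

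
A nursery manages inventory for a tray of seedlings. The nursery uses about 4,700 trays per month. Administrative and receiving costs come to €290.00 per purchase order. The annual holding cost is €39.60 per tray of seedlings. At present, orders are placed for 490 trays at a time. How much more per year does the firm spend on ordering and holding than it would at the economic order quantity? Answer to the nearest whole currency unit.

Extra cost ≈ €7,090 per year

Annual demand D = 4,700 × 12 = 56,400.
EOQ = √(2DS/H) = √(2 × 56,400 × 290 / 39.6) ≈ 908.88.
Cost at Q* = (D/Q*)S + (Q*/2)H = √(2DSH) ≈ €35,991.60.
Cost at Q = 490: (56,400/490)×290 + (490/2)×39.6 = €33,379.59 + €9,702.00 = €43,081.59.
Excess = €43,081.59 − €35,991.60 = €7,089.99.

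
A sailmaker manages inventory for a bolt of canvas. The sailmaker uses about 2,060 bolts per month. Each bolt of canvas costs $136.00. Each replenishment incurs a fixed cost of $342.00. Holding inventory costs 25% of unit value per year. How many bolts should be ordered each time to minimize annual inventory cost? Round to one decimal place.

Annual demand D = 2,060 × 12 = 24,720.
Holding cost H = 0.25 × $136.00 = $34.0000 per unit per year.
EOQ = √(2DS / H) = √(2 × 24,720 × 342 / 34).
= √(16,908,480 / 34) = √497,308.2353 ≈ 705.201.

Q* ≈ 705.2 bolts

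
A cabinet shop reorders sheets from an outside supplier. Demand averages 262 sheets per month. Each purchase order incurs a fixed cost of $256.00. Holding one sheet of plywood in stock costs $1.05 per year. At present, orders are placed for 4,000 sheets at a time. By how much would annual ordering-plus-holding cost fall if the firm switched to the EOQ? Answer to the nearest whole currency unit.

Extra cost ≈ $1,001 per year

Annual demand D = 262 × 12 = 3,144.
EOQ = √(2DS/H) = √(2 × 3,144 × 256 / 1.05) ≈ 1238.17.
Cost at Q* = (D/Q*)S + (Q*/2)H = √(2DSH) ≈ $1,300.08.
Cost at Q = 4,000: (3,144/4,000)×256 + (4,000/2)×1.05 = $201.22 + $2,100.00 = $2,301.22.
Excess = $2,301.22 − $1,300.08 = $1,001.13.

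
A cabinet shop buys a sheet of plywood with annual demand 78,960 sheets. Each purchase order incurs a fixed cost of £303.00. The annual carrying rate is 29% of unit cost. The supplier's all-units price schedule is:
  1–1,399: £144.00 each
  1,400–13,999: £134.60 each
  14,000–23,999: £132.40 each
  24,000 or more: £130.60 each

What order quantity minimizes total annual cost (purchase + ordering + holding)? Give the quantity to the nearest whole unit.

Holding cost per unit per year at price C is H = 0.29·C.
For each price level, check whether its EOQ is feasible; otherwise the best quantity at that price is the breakpoint.
EOQ at £144.00 = 1070.4 (feasible in tier 1): TC = 78,960×£144.00 + (78,960/1070.4)×303 + (1070.4/2)×0.29×£144.00 = £11,414,941.30.
EOQ at £134.60 = 1107.2 < 1400, so use break Q=1400: TC = 78,960×£134.60 + (78,960/1400.0)×303 + (1400.0/2)×0.29×£134.60 = £10,672,429.00.
EOQ at £132.40 = 1116.3 < 14000, so use break Q=14000: TC = 78,960×£132.40 + (78,960/14000.0)×303 + (14000.0/2)×0.29×£132.40 = £10,724,784.92.
EOQ at £130.60 = 1124.0 < 24000, so use break Q=24000: TC = 78,960×£130.60 + (78,960/24000.0)×303 + (24000.0/2)×0.29×£130.60 = £10,767,660.87.
Lowest total cost is £10,672,429.00 at Q = 1400.0.

Q* ≈ 1,400 sheets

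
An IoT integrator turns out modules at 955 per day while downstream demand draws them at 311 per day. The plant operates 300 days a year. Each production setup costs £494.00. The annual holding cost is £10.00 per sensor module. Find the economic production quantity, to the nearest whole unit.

Annual demand D = 311 × 300 = 93,300.
Production build-up factor (1 − d/p) = 1 − 311/955 = 0.6743.
Q* = √(2DS / (H(1 − d/p))) = √(2 × 93,300 × 494 / (10 × 0.6743)).
= √(92,180,400 / 6.7435) ≈ 3697.243.

Q* ≈ 3,697 modules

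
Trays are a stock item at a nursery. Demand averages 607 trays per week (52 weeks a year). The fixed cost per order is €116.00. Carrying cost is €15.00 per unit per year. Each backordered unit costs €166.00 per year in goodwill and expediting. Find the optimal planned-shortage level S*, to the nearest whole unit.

Annual demand D = 607 × 52 = 31,564.
With planned backorders, Q* = √(2DS/H) · √((H+B)/B).
√(2DS/H) = √(2 × 31,564 × 116 / 15) = 698.706.
√((H+B)/B) = √((15+166)/166) = 1.0442.
Q* ≈ 729.591.
S* = Q* · H/(H+B) = 729.591 × 15/181 ≈ 60.463.

S* ≈ 60 trays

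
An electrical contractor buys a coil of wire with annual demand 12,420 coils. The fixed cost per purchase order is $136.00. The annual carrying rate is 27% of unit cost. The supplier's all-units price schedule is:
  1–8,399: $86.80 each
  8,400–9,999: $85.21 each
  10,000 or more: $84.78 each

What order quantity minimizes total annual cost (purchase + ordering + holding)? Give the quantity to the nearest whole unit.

Holding cost per unit per year at price C is H = 0.27·C.
Candidates are each tier's EOQ (if it falls in that tier) and each price-break quantity.
EOQ at $86.80 = 379.7 (feasible in tier 1): TC = 12,420×$86.80 + (12,420/379.7)×136 + (379.7/2)×0.27×$86.80 = $1,086,953.89.
EOQ at $85.21 = 383.2 < 8400, so use break Q=8400: TC = 12,420×$85.21 + (12,420/8400.0)×136 + (8400.0/2)×0.27×$85.21 = $1,155,137.43.
EOQ at $84.78 = 384.2 < 10000, so use break Q=10000: TC = 12,420×$84.78 + (12,420/10000.0)×136 + (10000.0/2)×0.27×$84.78 = $1,167,589.51.
Lowest total cost is $1,086,953.89 at Q = 379.7.

Q* ≈ 380 coils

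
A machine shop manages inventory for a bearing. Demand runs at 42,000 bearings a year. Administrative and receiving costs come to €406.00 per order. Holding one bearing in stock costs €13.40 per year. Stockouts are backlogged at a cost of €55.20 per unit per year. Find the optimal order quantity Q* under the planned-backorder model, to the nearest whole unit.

With planned backorders, Q* = √(2DS/H) · √((H+B)/B).
√(2DS/H) = √(2 × 42,000 × 406 / 13.4) = 1595.329.
√((H+B)/B) = √((13.4+55.2)/55.2) = 1.1148.
Q* ≈ 1778.455.

Q* ≈ 1,778 bearings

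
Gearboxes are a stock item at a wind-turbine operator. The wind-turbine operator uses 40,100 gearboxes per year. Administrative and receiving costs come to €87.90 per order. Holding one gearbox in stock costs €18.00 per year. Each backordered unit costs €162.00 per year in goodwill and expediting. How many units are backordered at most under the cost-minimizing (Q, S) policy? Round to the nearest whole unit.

With planned backorders, Q* = √(2DS/H) · √((H+B)/B).
√(2DS/H) = √(2 × 40,100 × 87.9 / 18) = 625.814.
√((H+B)/B) = √((18+162)/162) = 1.0541.
Q* ≈ 659.666.
S* = Q* · H/(H+B) = 659.666 × 18/180 ≈ 65.967.

S* ≈ 66 gearboxes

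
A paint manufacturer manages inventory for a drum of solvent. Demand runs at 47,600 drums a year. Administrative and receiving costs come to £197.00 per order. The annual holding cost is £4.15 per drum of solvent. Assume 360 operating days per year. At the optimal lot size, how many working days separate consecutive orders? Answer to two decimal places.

T ≈ 16.08 days

Q* = √(2DS/H) = √(2 × 47,600 × 197 / 4.15) ≈ 2125.83.
Cycle time = Q*/D × 360 = 2125.83 / 47,600 × 360 ≈ 16.078 days.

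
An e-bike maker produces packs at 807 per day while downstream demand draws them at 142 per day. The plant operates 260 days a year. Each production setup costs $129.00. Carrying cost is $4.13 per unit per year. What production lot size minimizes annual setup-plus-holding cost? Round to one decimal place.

Q* ≈ 1,673.0 packs

Annual demand D = 142 × 260 = 36,920.
Production build-up factor (1 − d/p) = 1 − 142/807 = 0.8240.
Q* = √(2DS / (H(1 − d/p))) = √(2 × 36,920 × 129 / (4.13 × 0.8240)).
= √(9,525,360 / 3.4033) ≈ 1672.983.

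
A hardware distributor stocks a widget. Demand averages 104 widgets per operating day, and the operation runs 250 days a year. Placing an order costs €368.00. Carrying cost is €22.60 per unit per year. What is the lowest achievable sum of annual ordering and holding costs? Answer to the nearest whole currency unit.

TC* ≈ €20,796

Annual demand D = 104 × 250 = 26,000.
The optimal lot size = √(2DS/H) = √(2 × 26,000 × 368 / 22.6) ≈ 920.18.
At the optimum the two cost components are equal, so total cost = 2·(Q*/2)H = Q*·H.
Minimum total = √(2DSH) = √(2 × 26,000 × 368 × 22.6) ≈ 20796.000.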